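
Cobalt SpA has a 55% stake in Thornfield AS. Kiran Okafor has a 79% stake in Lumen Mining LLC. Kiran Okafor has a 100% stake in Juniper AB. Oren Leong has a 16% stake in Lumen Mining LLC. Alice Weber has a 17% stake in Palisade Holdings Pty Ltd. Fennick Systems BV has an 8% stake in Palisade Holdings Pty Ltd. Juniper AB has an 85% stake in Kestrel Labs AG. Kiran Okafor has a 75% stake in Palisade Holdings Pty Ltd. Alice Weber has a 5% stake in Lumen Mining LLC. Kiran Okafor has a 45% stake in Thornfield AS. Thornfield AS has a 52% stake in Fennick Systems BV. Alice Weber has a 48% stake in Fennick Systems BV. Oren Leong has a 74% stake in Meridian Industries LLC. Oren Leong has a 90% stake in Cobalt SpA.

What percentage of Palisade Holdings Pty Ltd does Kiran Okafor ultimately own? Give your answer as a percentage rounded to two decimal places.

Kiran reaches Palisade along 2 paths.
Direct stake: 75% = 75%.
Via Thornfield → Fennick: 45% × 52% × 8% = 1.872%.
Total: 75% + 1.872% = 76.872%.
Rounded: 76.87%.

76.87%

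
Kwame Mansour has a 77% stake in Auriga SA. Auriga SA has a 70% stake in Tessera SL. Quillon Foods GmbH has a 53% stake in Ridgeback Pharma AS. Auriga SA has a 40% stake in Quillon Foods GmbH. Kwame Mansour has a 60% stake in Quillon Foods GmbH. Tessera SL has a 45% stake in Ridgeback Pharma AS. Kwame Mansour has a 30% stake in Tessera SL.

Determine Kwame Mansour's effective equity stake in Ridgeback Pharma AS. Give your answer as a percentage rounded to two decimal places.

85.88%

Kwame reaches Ridgeback along 4 paths.
Via Quillon: 60% × 53% = 31.8%.
Via Auriga → Quillon: 77% × 40% × 53% = 16.324%.
Via Auriga → Tessera: 77% × 70% × 45% = 24.255%.
Via Tessera: 30% × 45% = 13.5%.
Total: 31.8% + 16.324% + 24.255% + 13.5% = 85.879%.
Rounded: 85.88%.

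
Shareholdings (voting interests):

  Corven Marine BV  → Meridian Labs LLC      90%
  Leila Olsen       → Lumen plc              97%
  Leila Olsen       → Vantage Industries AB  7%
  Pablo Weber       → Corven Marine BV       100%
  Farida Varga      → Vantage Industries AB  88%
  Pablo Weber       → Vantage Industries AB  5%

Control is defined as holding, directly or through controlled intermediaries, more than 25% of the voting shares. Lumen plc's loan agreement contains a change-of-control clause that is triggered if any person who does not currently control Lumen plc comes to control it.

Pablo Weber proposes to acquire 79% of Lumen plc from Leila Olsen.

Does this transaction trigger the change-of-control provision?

The purchase adds only to Pablo's holdings (Leila's stake shrinks), so Pablo is the only person who could newly come to control Lumen.
Pablo holds 100% of Corven, so Pablo controls Corven.
Corven holds 90% of Meridian, so Pablo controls Meridian.
Neither Pablo nor any entity Pablo controls holds any voting interest in Lumen.
So before the transaction, Pablo does not control Lumen.
After the purchase, Pablo holds 79% of Lumen directly, and Leila's stake falls to 18%.
Pablo holds 79% of Lumen, so Pablo controls Lumen.
Pablo did not control Lumen before and does after, so the clause is triggered.

Yes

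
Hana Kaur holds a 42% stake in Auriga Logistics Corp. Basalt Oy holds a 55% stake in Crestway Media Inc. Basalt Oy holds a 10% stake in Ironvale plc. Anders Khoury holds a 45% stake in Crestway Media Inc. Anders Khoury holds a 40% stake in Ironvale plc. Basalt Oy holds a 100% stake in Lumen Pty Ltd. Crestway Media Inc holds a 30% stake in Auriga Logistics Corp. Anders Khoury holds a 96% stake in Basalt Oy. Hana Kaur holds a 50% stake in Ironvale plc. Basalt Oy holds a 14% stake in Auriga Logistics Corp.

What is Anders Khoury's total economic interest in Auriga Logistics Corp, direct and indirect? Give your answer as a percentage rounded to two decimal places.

42.78%

Anders reaches Auriga along 3 paths.
Via Basalt: 96% × 14% = 13.44%.
Via Basalt → Crestway: 96% × 55% × 30% = 15.84%.
Via Crestway: 45% × 30% = 13.5%.
Total: 13.44% + 15.84% + 13.5% = 42.78%.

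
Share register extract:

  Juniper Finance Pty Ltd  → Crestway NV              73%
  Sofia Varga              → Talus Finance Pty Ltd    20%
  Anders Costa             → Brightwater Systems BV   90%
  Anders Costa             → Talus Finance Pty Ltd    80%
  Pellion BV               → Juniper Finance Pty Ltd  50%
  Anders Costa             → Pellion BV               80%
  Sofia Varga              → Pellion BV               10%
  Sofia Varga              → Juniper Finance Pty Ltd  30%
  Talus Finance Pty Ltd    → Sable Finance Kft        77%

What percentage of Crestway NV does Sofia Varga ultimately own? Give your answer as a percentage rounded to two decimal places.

25.55%

Sofia reaches Crestway along 2 paths.
Via Pellion → Juniper: 10% × 50% × 73% = 3.65%.
Via Juniper: 30% × 73% = 21.9%.
Total: 3.65% + 21.9% = 25.55%.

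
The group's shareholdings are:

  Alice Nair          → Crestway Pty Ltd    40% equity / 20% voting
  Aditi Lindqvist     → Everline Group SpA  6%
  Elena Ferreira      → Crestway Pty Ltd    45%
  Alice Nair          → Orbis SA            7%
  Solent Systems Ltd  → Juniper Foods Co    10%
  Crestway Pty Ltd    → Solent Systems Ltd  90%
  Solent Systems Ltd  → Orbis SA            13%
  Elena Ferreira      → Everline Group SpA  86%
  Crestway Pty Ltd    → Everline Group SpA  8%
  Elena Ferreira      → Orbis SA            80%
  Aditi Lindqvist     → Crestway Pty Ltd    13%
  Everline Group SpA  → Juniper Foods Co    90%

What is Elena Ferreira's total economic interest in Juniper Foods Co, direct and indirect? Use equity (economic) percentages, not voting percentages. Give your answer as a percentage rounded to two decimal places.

84.69%

Elena reaches Juniper along 3 paths.
Via Crestway → Solent: 45% × 90% × 10% = 4.05%.
Via Crestway → Everline: 45% × 8% × 90% = 3.24%.
Via Everline: 86% × 90% = 77.4%.
Total: 4.05% + 3.24% + 77.4% = 84.69%.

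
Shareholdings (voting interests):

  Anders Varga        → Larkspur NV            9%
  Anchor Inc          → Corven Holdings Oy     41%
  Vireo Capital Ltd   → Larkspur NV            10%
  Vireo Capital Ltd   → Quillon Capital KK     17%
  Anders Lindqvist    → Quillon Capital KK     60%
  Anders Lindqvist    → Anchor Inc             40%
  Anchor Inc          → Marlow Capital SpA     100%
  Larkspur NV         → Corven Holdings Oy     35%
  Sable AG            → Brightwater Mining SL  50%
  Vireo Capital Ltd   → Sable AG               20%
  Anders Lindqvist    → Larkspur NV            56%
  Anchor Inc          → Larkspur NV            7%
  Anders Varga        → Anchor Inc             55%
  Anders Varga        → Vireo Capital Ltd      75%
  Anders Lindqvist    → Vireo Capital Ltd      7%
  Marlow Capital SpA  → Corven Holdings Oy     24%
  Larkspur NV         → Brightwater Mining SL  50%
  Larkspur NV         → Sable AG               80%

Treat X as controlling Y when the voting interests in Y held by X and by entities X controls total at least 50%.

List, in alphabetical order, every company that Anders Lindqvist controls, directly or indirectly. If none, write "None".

Anders Lindqvist holds 56% of Larkspur, so Anders Lindqvist controls Larkspur.
Larkspur holds 80% of Sable, so Anders Lindqvist controls Sable.
Anders Lindqvist holds 60% of Quillon, so Anders Lindqvist controls Quillon.
Sable and Larkspur together hold 50% + 50% = 100% of Brightwater, so Anders Lindqvist controls Brightwater.
No other company's threshold is met.

Brightwater Mining SL, Larkspur NV, Quillon Capital KK, Sable AG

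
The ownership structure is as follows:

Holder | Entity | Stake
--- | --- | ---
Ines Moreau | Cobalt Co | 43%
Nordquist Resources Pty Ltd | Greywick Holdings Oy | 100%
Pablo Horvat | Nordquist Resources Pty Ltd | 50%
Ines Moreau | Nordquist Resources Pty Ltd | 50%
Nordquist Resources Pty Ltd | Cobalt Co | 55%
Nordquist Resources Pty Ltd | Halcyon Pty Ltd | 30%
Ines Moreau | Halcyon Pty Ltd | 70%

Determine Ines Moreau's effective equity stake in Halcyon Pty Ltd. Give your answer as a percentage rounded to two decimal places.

85.00%

Ines reaches Halcyon along 2 paths.
Direct stake: 70% = 70%.
Via Nordquist: 50% × 30% = 15%.
Total: 70% + 15% = 85%.
Rounded: 85.00%.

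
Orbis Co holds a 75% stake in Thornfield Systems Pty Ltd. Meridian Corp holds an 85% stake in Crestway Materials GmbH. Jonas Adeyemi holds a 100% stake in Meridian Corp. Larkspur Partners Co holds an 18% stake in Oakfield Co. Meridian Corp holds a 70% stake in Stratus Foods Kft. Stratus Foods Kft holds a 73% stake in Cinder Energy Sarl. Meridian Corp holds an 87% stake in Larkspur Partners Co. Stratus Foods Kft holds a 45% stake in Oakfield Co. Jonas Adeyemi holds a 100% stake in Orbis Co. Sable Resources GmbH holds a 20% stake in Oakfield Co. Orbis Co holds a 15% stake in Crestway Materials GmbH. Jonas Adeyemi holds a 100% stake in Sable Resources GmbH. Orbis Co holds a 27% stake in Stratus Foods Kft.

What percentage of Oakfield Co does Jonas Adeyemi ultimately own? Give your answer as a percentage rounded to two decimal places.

79.31%

Jonas reaches Oakfield along 4 paths.
Via Meridian → Stratus: 100% × 70% × 45% = 31.5%.
Via Orbis → Stratus: 100% × 27% × 45% = 12.15%.
Via Meridian → Larkspur: 100% × 87% × 18% = 15.66%.
Via Sable: 100% × 20% = 20%.
Total: 31.5% + 12.15% + 15.66% + 20% = 79.31%.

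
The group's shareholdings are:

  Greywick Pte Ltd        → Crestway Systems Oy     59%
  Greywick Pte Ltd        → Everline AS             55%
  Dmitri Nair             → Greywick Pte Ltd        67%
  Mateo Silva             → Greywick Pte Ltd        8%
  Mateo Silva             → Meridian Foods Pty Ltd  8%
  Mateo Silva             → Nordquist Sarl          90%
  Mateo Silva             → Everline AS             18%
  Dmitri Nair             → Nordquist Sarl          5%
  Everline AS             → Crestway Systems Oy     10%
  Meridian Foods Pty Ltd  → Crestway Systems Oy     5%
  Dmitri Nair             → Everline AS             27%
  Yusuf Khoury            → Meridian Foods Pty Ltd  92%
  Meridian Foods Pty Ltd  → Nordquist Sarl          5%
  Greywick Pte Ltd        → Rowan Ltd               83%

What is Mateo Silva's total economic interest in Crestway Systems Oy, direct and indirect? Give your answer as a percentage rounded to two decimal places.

7.36%

Mateo reaches Crestway along 4 paths.
Via Meridian: 8% × 5% = 0.4%.
Via Greywick: 8% × 59% = 4.72%.
Via Greywick → Everline: 8% × 55% × 10% = 0.44%.
Via Everline: 18% × 10% = 1.8%.
Total: 0.4% + 4.72% + 0.44% + 1.8% = 7.36%.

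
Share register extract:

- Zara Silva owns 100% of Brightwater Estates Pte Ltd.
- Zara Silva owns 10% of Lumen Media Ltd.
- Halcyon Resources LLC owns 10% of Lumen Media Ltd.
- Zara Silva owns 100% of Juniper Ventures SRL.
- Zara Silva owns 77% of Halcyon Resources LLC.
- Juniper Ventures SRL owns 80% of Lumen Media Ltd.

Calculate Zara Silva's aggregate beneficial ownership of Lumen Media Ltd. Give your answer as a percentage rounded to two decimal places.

Zara reaches Lumen along 3 paths.
Via Juniper: 100% × 80% = 80%.
Direct stake: 10% = 10%.
Via Halcyon: 77% × 10% = 7.7%.
Total: 80% + 10% + 7.7% = 97.7%.
Rounded: 97.70%.

97.70%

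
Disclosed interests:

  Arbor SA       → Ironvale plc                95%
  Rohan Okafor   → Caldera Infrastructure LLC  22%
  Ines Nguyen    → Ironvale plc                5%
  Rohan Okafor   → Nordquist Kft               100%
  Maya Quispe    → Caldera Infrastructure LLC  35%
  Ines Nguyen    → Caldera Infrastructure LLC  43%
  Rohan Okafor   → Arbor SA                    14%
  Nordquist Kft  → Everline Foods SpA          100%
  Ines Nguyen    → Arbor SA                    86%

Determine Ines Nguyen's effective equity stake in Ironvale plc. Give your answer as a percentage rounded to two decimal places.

Ines reaches Ironvale along 2 paths.
Via Arbor: 86% × 95% = 81.7%.
Direct stake: 5% = 5%.
Total: 81.7% + 5% = 86.7%.
Rounded: 86.70%.

86.70%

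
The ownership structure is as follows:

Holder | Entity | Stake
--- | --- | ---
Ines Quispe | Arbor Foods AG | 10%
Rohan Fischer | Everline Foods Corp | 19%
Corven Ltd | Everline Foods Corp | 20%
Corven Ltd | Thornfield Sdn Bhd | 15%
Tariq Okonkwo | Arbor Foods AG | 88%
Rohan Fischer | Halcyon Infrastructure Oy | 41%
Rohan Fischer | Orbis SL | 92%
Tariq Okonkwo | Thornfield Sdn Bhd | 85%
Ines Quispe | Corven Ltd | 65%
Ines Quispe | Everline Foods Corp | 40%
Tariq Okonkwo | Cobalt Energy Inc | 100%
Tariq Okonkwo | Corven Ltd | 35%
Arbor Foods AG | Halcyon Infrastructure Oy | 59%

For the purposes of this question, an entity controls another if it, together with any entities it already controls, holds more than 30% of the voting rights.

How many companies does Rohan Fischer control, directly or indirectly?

2

Rohan holds 92% of Orbis, so Rohan controls Orbis.
Rohan holds 41% of Halcyon, so Rohan controls Halcyon.
No other company's threshold is met.
Rohan controls 2 companies.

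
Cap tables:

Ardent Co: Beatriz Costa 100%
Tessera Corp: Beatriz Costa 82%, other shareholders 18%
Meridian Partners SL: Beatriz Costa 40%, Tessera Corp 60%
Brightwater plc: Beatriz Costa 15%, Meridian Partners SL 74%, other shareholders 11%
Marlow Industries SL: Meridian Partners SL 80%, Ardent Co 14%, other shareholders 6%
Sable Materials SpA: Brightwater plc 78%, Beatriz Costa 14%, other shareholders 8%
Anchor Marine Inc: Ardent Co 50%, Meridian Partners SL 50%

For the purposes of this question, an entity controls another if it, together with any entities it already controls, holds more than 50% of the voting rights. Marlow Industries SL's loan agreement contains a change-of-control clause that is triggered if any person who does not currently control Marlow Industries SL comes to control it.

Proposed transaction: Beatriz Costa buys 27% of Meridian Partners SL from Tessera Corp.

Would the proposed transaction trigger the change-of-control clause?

No

The purchase adds only to Beatriz's holdings (Tessera's stake shrinks), so Beatriz is the only person who could newly come to control Marlow.
Beatriz holds 100% of Ardent, so Beatriz controls Ardent.
Beatriz holds 82% of Tessera, so Beatriz controls Tessera.
Beatriz and Tessera together hold 40% + 60% = 100% of Meridian, so Beatriz controls Meridian.
Meridian and Ardent together hold 80% + 14% = 94% of Marlow, so Beatriz controls Marlow.
So Beatriz already controls Marlow before the transaction.
After the purchase, Beatriz's direct stake in Meridian rises to 40% + 27% = 67%, and Tessera's stake falls to 33%.
Beatriz controlled Marlow already, so this is not a new person acquiring control; every other person's position is unchanged or reduced.
No new person acquires control, so the clause is not triggered.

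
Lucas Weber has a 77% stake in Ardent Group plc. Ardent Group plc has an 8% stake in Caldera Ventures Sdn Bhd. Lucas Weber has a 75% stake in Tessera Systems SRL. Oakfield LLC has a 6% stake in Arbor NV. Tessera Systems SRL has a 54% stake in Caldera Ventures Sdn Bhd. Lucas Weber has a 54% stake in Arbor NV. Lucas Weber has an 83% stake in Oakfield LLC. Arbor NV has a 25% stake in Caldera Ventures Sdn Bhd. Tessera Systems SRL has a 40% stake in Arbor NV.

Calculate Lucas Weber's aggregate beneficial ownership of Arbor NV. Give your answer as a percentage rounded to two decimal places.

88.98%

Lucas reaches Arbor along 3 paths.
Direct stake: 54% = 54%.
Via Tessera: 75% × 40% = 30%.
Via Oakfield: 83% × 6% = 4.98%.
Total: 54% + 30% + 4.98% = 88.98%.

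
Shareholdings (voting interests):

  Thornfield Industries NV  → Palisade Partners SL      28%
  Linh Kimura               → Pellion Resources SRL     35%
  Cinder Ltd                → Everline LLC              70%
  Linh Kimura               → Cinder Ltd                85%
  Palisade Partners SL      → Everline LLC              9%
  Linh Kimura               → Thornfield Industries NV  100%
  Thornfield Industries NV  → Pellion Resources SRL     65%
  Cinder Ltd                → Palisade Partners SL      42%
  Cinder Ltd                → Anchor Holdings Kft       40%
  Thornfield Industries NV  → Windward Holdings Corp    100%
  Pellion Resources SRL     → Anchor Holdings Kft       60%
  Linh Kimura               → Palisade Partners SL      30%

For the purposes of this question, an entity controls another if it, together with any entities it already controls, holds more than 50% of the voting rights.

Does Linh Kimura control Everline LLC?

Yes

Linh holds 85% of Cinder, so Linh controls Cinder.
Linh holds 100% of Thornfield, so Linh controls Thornfield.
Linh and Cinder and Thornfield together hold 30% + 42% + 28% = 100% of Palisade, so Linh controls Palisade.
Palisade and Cinder together hold 9% + 70% = 79% of Everline, so Linh controls Everline.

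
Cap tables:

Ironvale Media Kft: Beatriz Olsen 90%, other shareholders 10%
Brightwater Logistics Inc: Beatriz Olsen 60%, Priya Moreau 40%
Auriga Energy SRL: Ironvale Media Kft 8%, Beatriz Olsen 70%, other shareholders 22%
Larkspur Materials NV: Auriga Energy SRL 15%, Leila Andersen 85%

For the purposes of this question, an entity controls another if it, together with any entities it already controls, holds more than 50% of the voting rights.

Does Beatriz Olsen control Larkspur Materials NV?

Beatriz holds 90% of Ironvale, so Beatriz controls Ironvale.
Beatriz holds 60% of Brightwater, so Beatriz controls Brightwater.
Ironvale and Beatriz together hold 8% + 70% = 78% of Auriga, so Beatriz controls Auriga.
In Larkspur, Beatriz's side holds only 15%, not > 50%.
So Beatriz does not control Larkspur.

No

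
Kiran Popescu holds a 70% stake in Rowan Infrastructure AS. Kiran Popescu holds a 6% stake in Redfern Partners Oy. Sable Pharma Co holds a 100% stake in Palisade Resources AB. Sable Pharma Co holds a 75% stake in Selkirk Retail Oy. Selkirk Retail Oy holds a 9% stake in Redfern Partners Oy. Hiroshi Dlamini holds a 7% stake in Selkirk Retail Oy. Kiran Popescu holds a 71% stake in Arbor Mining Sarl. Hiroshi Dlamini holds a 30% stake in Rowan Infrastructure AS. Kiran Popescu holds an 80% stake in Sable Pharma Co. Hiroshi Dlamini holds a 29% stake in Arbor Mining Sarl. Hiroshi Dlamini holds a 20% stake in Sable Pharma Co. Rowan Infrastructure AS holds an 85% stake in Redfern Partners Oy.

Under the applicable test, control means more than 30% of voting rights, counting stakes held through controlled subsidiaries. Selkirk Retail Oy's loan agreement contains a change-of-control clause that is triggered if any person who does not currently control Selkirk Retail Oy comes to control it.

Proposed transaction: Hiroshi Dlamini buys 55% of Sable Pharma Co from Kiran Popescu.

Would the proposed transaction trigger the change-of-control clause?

Yes

The purchase adds only to Hiroshi's holdings (Kiran's stake shrinks), so Hiroshi is the only person who could newly come to control Selkirk.
Hiroshi's largest direct stake is 30% in Rowan, which does not meet the threshold, so Hiroshi controls no company.
In Selkirk, Hiroshi's side holds only 7%, not > 30%.
So before the transaction, Hiroshi does not control Selkirk.
After the purchase, Hiroshi's direct stake in Sable rises to 20% + 55% = 75%, and Kiran's stake falls to 25%.
Hiroshi holds 75% of Sable, so Hiroshi controls Sable.
Sable and Hiroshi together hold 75% + 7% = 82% of Selkirk, so Hiroshi controls Selkirk.
Hiroshi did not control Selkirk before and does after, so the clause is triggered.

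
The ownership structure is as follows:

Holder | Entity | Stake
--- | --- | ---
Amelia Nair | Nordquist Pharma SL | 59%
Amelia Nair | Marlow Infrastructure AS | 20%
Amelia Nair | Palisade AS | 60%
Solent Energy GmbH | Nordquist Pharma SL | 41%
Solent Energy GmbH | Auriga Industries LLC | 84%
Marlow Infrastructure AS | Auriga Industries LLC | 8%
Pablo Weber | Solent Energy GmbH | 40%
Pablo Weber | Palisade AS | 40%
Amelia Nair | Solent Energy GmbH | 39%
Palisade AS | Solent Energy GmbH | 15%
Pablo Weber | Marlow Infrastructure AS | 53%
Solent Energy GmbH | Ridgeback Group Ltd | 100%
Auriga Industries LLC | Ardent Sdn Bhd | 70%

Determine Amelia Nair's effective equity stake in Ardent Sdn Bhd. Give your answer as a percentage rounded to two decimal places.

29.34%

Amelia reaches Ardent along 3 paths.
Via Solent → Auriga: 39% × 84% × 70% = 22.932%.
Via Palisade → Solent → Auriga: 60% × 15% × 84% × 70% = 5.292%.
Via Marlow → Auriga: 20% × 8% × 70% = 1.12%.
Total: 22.932% + 5.292% + 1.12% = 29.344%.
Rounded: 29.34%.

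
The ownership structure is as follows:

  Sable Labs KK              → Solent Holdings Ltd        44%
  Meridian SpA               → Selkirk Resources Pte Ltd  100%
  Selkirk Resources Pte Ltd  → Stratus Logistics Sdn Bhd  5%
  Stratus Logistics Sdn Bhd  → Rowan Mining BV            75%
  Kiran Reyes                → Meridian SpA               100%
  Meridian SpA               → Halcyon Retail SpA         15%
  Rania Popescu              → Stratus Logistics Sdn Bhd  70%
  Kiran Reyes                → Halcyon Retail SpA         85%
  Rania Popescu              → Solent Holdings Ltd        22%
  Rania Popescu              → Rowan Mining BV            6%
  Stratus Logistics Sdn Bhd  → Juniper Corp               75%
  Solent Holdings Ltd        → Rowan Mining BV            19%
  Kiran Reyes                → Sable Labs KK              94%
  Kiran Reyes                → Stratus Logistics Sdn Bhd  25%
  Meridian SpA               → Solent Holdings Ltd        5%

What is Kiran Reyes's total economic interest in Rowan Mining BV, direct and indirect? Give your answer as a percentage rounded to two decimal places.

31.31%

Kiran reaches Rowan along 4 paths.
Via Meridian → Solent: 100% × 5% × 19% = 0.95%.
Via Sable → Solent: 94% × 44% × 19% = 7.8584%.
Via Meridian → Selkirk → Stratus: 100% × 100% × 5% × 75% = 3.75%.
Via Stratus: 25% × 75% = 18.75%.
Total: 0.95% + 7.8584% + 3.75% + 18.75% = 31.3084%.
Rounded: 31.31%.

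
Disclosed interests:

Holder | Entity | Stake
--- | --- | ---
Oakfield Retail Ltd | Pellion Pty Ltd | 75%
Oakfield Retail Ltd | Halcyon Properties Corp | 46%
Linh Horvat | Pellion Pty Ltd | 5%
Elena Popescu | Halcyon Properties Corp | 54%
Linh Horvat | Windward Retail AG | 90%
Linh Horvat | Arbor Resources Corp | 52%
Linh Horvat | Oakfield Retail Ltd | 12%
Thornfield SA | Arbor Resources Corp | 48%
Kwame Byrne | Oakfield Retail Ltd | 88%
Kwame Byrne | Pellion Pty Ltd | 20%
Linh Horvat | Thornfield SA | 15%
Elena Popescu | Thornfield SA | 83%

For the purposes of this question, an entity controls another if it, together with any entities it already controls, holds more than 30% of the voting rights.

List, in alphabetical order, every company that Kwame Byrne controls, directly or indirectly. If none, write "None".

Halcyon Properties Corp, Oakfield Retail Ltd, Pellion Pty Ltd

Kwame holds 88% of Oakfield, so Kwame controls Oakfield.
Kwame and Oakfield together hold 20% + 75% = 95% of Pellion, so Kwame controls Pellion.
Oakfield holds 46% of Halcyon, so Kwame controls Halcyon.
No other company's threshold is met.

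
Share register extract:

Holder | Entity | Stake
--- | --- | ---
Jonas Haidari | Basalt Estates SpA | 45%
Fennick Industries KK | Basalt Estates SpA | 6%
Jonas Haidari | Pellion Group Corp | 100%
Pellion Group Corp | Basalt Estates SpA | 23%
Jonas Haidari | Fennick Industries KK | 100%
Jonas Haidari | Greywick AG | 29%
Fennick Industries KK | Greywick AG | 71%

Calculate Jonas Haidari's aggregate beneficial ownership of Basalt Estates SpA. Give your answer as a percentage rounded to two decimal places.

74.00%

Jonas reaches Basalt along 3 paths.
Via Pellion: 100% × 23% = 23%.
Direct stake: 45% = 45%.
Via Fennick: 100% × 6% = 6%.
Total: 23% + 45% + 6% = 74%.
Rounded: 74.00%.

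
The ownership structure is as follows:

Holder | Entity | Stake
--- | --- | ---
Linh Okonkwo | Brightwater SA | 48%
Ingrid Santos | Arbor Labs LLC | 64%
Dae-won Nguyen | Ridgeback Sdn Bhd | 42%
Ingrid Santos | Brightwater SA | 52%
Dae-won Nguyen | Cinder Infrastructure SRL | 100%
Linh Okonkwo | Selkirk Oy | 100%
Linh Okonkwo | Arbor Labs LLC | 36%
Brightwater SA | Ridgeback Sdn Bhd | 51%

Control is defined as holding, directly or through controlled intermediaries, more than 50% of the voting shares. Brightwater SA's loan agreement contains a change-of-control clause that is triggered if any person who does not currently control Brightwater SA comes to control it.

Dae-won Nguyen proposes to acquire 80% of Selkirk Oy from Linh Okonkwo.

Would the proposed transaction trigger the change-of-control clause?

The purchase adds only to Dae-won's holdings (Linh's stake shrinks), so Dae-won is the only person who could newly come to control Brightwater.
Dae-won holds 100% of Cinder, so Dae-won controls Cinder.
Neither Dae-won nor any entity Dae-won controls holds any voting interest in Brightwater.
So before the transaction, Dae-won does not control Brightwater.
After the purchase, Dae-won holds 80% of Selkirk directly, and Linh's stake falls to 20%.
Dae-won holds 80% of Selkirk, so Dae-won controls Selkirk.
After the transaction, neither Dae-won nor any entity Dae-won controls holds a voting interest in Brightwater, so Dae-won still does not control it.
No new person acquires control, so the clause is not triggered.

No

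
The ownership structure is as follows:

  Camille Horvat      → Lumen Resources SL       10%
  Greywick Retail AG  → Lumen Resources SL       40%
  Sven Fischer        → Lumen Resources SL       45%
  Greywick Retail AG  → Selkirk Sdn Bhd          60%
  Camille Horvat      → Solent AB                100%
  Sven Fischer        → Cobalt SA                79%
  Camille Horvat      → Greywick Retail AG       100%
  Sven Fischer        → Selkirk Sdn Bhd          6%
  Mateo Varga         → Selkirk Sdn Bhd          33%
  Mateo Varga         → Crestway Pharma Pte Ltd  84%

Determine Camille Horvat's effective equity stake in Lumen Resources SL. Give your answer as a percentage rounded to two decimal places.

Camille reaches Lumen along 2 paths.
Via Greywick: 100% × 40% = 40%.
Direct stake: 10% = 10%.
Total: 40% + 10% = 50%.
Rounded: 50.00%.

50.00%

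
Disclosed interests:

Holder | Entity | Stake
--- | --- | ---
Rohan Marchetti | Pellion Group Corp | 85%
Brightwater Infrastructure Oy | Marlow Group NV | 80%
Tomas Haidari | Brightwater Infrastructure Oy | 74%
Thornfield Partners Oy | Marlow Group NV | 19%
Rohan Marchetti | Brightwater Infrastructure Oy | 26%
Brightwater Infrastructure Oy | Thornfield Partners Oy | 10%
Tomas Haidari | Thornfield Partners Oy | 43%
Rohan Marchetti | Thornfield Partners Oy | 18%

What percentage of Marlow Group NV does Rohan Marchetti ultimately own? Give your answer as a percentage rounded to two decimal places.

24.71%

Rohan reaches Marlow along 3 paths.
Via Brightwater: 26% × 80% = 20.8%.
Via Brightwater → Thornfield: 26% × 10% × 19% = 0.494%.
Via Thornfield: 18% × 19% = 3.42%.
Total: 20.8% + 0.494% + 3.42% = 24.714%.
Rounded: 24.71%.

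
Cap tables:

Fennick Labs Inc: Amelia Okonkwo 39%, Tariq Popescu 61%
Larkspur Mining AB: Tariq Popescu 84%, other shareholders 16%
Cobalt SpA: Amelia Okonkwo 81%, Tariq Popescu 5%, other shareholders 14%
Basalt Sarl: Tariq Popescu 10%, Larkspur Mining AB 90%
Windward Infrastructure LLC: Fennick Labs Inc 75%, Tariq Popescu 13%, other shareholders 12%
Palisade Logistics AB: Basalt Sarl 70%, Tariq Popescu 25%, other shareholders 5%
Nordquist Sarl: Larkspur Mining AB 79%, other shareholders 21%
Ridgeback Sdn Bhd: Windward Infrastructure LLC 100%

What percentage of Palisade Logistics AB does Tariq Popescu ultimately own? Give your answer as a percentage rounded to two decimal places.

84.92%

Tariq reaches Palisade along 3 paths.
Via Basalt: 10% × 70% = 7%.
Via Larkspur → Basalt: 84% × 90% × 70% = 52.92%.
Direct stake: 25% = 25%.
Total: 7% + 52.92% + 25% = 84.92%.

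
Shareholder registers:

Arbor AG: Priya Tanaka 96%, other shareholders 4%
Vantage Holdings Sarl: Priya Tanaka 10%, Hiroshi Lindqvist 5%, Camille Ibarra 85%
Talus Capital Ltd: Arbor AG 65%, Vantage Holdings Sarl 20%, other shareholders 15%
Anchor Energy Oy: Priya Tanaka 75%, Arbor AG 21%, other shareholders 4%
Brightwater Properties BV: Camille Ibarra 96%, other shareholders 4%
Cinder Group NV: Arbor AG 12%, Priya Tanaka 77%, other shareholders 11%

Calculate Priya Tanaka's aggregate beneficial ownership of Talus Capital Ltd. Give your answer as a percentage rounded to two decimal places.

Priya reaches Talus along 2 paths.
Via Arbor: 96% × 65% = 62.4%.
Via Vantage: 10% × 20% = 2%.
Total: 62.4% + 2% = 64.4%.
Rounded: 64.40%.

64.40%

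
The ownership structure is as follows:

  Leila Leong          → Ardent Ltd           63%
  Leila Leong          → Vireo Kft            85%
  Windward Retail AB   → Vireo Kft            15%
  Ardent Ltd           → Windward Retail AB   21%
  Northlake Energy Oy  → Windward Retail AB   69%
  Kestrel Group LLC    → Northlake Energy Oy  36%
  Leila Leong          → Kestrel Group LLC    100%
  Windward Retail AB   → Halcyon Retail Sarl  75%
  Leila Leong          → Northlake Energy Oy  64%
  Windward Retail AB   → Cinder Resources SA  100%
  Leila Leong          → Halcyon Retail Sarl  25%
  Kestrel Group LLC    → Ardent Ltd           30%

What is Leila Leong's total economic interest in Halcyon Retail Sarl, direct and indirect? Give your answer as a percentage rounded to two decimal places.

Leila reaches Halcyon along 5 paths.
Direct stake: 25% = 25%.
Via Ardent → Windward: 63% × 21% × 75% = 9.9225%.
Via Kestrel → Ardent → Windward: 100% × 30% × 21% × 75% = 4.725%.
Via Kestrel → Northlake → Windward: 100% × 36% × 69% × 75% = 18.63%.
Via Northlake → Windward: 64% × 69% × 75% = 33.12%.
Total: 25% + 9.9225% + 4.725% + 18.63% + 33.12% = 91.3975%.
Rounded: 91.40%.

91.40%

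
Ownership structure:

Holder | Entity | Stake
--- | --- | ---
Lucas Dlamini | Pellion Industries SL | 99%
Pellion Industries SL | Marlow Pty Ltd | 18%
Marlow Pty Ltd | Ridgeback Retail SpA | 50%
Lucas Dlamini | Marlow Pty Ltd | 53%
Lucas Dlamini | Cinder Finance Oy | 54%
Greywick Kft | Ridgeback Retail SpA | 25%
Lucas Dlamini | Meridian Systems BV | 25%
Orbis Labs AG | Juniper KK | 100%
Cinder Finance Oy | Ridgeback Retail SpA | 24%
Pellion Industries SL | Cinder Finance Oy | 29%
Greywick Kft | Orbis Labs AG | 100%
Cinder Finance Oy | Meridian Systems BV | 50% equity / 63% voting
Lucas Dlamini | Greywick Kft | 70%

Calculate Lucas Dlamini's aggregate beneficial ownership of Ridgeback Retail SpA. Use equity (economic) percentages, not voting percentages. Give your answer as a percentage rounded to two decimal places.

72.76%

Lucas reaches Ridgeback along 5 paths.
Via Cinder: 54% × 24% = 12.96%.
Via Pellion → Cinder: 99% × 29% × 24% = 6.8904%.
Via Greywick: 70% × 25% = 17.5%.
Via Marlow: 53% × 50% = 26.5%.
Via Pellion → Marlow: 99% × 18% × 50% = 8.91%.
Total: 12.96% + 6.8904% + 17.5% + 26.5% + 8.91% = 72.7604%.
Rounded: 72.76%.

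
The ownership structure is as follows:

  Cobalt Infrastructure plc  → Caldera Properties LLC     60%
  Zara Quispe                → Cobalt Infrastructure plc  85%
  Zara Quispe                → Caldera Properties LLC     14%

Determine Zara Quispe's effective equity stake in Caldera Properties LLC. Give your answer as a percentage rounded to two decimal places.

65.00%

Zara reaches Caldera along 2 paths.
Direct stake: 14% = 14%.
Via Cobalt: 85% × 60% = 51%.
Total: 14% + 51% = 65%.
Rounded: 65.00%.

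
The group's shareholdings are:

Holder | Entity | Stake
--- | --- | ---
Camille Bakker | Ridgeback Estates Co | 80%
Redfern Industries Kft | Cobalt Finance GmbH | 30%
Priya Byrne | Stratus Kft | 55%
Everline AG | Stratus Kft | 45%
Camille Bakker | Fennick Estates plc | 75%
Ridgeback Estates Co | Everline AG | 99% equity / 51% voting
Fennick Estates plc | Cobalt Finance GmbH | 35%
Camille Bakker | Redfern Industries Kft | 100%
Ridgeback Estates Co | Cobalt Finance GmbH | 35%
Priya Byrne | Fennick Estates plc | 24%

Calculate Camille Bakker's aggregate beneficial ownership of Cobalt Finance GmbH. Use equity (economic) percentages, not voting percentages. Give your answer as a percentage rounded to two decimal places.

84.25%

Camille reaches Cobalt along 3 paths.
Via Ridgeback: 80% × 35% = 28%.
Via Fennick: 75% × 35% = 26.25%.
Via Redfern: 100% × 30% = 30%.
Total: 28% + 26.25% + 30% = 84.25%.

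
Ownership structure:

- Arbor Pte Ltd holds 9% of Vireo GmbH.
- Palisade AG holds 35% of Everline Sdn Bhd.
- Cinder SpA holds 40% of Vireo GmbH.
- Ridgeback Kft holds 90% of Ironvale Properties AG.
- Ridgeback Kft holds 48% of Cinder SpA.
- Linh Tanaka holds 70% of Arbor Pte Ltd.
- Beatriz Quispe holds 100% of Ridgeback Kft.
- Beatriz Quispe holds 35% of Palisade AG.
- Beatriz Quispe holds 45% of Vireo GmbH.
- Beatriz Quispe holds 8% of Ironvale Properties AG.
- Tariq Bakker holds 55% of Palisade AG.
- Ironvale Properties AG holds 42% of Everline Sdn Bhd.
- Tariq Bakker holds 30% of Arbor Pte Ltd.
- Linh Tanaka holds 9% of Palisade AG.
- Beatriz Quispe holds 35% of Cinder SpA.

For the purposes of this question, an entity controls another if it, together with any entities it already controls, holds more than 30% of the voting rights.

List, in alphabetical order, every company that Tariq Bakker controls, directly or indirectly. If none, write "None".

Everline Sdn Bhd, Palisade AG

Tariq holds 55% of Palisade, so Tariq controls Palisade.
Palisade holds 35% of Everline, so Tariq controls Everline.
No other company's threshold is met.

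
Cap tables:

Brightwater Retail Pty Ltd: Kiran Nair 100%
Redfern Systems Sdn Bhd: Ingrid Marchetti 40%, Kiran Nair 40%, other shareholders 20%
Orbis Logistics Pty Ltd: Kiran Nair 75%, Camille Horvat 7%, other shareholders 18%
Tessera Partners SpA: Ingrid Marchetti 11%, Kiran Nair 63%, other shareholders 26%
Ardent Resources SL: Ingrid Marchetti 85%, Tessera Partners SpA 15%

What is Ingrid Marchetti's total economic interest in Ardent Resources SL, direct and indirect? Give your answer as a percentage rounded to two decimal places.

86.65%

Ingrid reaches Ardent along 2 paths.
Direct stake: 85% = 85%.
Via Tessera: 11% × 15% = 1.65%.
Total: 85% + 1.65% = 86.65%.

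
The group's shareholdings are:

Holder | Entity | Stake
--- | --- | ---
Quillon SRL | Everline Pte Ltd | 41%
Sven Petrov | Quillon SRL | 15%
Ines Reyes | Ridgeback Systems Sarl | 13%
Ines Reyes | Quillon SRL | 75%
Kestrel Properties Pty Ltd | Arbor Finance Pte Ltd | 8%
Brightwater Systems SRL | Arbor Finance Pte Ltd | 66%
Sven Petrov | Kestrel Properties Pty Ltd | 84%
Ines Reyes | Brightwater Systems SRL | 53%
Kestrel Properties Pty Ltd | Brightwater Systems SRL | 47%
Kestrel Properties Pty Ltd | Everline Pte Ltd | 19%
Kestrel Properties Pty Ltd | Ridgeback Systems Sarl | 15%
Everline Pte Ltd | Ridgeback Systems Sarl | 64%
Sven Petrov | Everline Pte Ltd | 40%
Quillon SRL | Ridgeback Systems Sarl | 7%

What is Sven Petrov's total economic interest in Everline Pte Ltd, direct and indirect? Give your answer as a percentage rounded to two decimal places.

Sven reaches Everline along 3 paths.
Via Kestrel: 84% × 19% = 15.96%.
Direct stake: 40% = 40%.
Via Quillon: 15% × 41% = 6.15%.
Total: 15.96% + 40% + 6.15% = 62.11%.

62.11%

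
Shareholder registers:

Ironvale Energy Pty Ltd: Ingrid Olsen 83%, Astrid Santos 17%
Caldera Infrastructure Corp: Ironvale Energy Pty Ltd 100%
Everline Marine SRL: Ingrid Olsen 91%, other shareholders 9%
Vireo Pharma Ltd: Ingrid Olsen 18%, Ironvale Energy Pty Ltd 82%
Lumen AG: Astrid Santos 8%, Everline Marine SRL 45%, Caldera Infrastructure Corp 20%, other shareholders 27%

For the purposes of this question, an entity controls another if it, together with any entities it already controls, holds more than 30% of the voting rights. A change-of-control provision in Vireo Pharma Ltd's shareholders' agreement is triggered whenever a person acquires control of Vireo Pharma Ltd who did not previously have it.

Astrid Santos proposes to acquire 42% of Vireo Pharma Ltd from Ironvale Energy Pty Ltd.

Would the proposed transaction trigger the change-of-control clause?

Yes

The purchase adds only to Astrid's holdings (Ironvale's stake shrinks), so Astrid is the only person who could newly come to control Vireo.
Astrid's largest direct stake is 17% in Ironvale, which does not meet the threshold, so Astrid controls no company.
Neither Astrid nor any entity Astrid controls holds any voting interest in Vireo.
So before the transaction, Astrid does not control Vireo.
After the purchase, Astrid holds 42% of Vireo directly, and Ironvale's stake falls to 40%.
Astrid holds 42% of Vireo, so Astrid controls Vireo.
Astrid did not control Vireo before and does after, so the clause is triggered.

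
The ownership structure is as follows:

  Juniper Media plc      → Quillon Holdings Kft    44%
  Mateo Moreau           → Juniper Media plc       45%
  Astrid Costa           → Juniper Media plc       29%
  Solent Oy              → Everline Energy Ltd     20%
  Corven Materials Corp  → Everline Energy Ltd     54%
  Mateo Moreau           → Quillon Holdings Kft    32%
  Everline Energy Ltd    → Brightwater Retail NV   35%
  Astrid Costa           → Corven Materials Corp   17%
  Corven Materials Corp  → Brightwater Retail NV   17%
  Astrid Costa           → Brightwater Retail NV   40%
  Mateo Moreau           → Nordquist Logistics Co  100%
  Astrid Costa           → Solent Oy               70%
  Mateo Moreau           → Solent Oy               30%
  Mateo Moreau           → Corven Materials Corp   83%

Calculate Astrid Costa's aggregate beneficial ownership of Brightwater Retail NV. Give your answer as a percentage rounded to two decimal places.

Astrid reaches Brightwater along 4 paths.
Via Corven → Everline: 17% × 54% × 35% = 3.213%.
Via Solent → Everline: 70% × 20% × 35% = 4.9%.
Direct stake: 40% = 40%.
Via Corven: 17% × 17% = 2.89%.
Total: 3.213% + 4.9% + 40% + 2.89% = 51.003%.
Rounded: 51.00%.

51.00%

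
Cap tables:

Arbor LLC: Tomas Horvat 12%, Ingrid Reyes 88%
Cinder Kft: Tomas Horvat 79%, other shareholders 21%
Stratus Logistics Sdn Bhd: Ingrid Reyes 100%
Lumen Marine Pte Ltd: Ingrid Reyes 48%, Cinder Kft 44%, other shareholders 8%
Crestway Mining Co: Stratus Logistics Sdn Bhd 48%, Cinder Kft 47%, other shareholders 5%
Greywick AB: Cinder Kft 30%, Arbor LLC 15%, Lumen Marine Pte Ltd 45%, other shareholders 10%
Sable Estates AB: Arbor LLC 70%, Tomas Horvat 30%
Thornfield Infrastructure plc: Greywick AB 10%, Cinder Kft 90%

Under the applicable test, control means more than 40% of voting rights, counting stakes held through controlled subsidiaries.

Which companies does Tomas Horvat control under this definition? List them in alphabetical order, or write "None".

Tomas holds 79% of Cinder, so Tomas controls Cinder.
Cinder holds 44% of Lumen, so Tomas controls Lumen.
Cinder holds 47% of Crestway, so Tomas controls Crestway.
Cinder and Lumen together hold 30% + 45% = 75% of Greywick, so Tomas controls Greywick.
Greywick and Cinder together hold 10% + 90% = 100% of Thornfield, so Tomas controls Thornfield.
No other company's threshold is met.

Cinder Kft, Crestway Mining Co, Greywick AB, Lumen Marine Pte Ltd, Thornfield Infrastructure plc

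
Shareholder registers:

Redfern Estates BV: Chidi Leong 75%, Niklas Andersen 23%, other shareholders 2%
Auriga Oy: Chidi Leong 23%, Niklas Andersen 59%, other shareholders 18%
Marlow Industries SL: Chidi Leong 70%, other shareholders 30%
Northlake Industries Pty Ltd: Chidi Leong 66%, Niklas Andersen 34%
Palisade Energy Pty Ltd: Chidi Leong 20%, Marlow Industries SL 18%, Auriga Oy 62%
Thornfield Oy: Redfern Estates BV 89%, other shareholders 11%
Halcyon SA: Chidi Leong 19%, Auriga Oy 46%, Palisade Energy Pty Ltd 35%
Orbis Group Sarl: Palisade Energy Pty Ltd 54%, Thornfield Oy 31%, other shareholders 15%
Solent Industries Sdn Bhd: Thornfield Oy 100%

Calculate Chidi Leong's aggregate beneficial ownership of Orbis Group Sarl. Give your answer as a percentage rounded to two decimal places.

Chidi reaches Orbis along 4 paths.
Via Palisade: 20% × 54% = 10.8%.
Via Marlow → Palisade: 70% × 18% × 54% = 6.804%.
Via Auriga → Palisade: 23% × 62% × 54% = 7.7004%.
Via Redfern → Thornfield: 75% × 89% × 31% = 20.6925%.
Total: 10.8% + 6.804% + 7.7004% + 20.6925% = 45.9969%.
Rounded: 46.00%.

46.00%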